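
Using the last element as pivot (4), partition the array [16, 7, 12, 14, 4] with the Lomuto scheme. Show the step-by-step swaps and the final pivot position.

Lomuto partition with pivot = 4:

Initial array: [16, 7, 12, 14, 4]

arr[0]=16 > 4: no swap
arr[1]=7 > 4: no swap
arr[2]=12 > 4: no swap
arr[3]=14 > 4: no swap

Place pivot at position 0: [4, 7, 12, 14, 16]
Pivot position: 0

After partitioning with pivot 4, the array becomes [4, 7, 12, 14, 16]. The pivot is placed at index 0. All elements to the left of the pivot are <= 4, and all elements to the right are > 4.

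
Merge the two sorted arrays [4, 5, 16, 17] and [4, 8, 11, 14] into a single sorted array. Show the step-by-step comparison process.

Merging process:

Compare 4 vs 4: take 4 from left. Merged: [4]
Compare 5 vs 4: take 4 from right. Merged: [4, 4]
Compare 5 vs 8: take 5 from left. Merged: [4, 4, 5]
Compare 16 vs 8: take 8 from right. Merged: [4, 4, 5, 8]
Compare 16 vs 11: take 11 from right. Merged: [4, 4, 5, 8, 11]
Compare 16 vs 14: take 14 from right. Merged: [4, 4, 5, 8, 11, 14]
Append remaining from left: [16, 17]. Merged: [4, 4, 5, 8, 11, 14, 16, 17]

Final merged array: [4, 4, 5, 8, 11, 14, 16, 17]
Total comparisons: 6

The merged array is [4, 4, 5, 8, 11, 14, 16, 17], requiring 6 comparisons. The merge step runs in O(n) time where n is the total number of elements.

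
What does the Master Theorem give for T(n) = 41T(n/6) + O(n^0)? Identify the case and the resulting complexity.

Master Theorem for T(n) = 41T(n/6) + O(n^0):

a = 41, b = 6, c = 0
log_b(a) = log_6(41) = 2.0726

Case 1: c = 0 < log_6(41) = 2.0726
T(n) = O(n^(log_6 41))

For T(n) = 41T(n/6) + O(n^0): log_6(41) = 2.0726. This is Case 1 of the Master Theorem (c < log_b(a), work dominated by leaves), giving O(n^(log_6 41)).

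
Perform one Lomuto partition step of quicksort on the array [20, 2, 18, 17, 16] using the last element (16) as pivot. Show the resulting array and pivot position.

Lomuto partition with pivot = 16:

Initial array: [20, 2, 18, 17, 16]

arr[0]=20 > 16: no swap
arr[1]=2 <= 16: swap with position 0, array becomes [2, 20, 18, 17, 16]
arr[2]=18 > 16: no swap
arr[3]=17 > 16: no swap

Place pivot at position 1: [2, 16, 18, 17, 20]
Pivot position: 1

After partitioning with pivot 16, the array becomes [2, 16, 18, 17, 20]. The pivot is placed at index 1. All elements to the left of the pivot are <= 16, and all elements to the right are > 16.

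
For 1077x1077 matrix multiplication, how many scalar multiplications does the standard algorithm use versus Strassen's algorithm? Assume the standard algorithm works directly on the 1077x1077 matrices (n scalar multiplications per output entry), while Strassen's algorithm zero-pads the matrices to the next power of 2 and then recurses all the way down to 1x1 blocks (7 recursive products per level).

Matrix multiplication for 1077x1077 matrices:

Strassen's algorithm requires power-of-2 dimensions. Pad 1077x1077 to 2048x2048 (next power of 2).

Standard algorithm: 1077^3 = 1249243533 multiplications
Strassen's algorithm: 7^(log2(2048)) = 7^11 = 1977326743 multiplications
Difference: 1249243533 - 1977326743 = -728083210 (Strassen uses MORE here due to padding overhead — for small or just-over-power-of-2 n, padding can outweigh the per-level savings)

Standard: 1249243533 multiplications (1077^3). Strassen: 1977326743 multiplications (7^11, after padding to 2048x2048). Strassen reduces 8 recursive multiplications to 7 at each level.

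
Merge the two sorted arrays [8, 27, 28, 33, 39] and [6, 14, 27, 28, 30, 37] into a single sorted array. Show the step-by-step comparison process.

Merging process:

Compare 8 vs 6: take 6 from right. Merged: [6]
Compare 8 vs 14: take 8 from left. Merged: [6, 8]
Compare 27 vs 14: take 14 from right. Merged: [6, 8, 14]
Compare 27 vs 27: take 27 from left. Merged: [6, 8, 14, 27]
Compare 28 vs 27: take 27 from right. Merged: [6, 8, 14, 27, 27]
Compare 28 vs 28: take 28 from left. Merged: [6, 8, 14, 27, 27, 28]
Compare 33 vs 28: take 28 from right. Merged: [6, 8, 14, 27, 27, 28, 28]
Compare 33 vs 30: take 30 from right. Merged: [6, 8, 14, 27, 27, 28, 28, 30]
Compare 33 vs 37: take 33 from left. Merged: [6, 8, 14, 27, 27, 28, 28, 30, 33]
Compare 39 vs 37: take 37 from right. Merged: [6, 8, 14, 27, 27, 28, 28, 30, 33, 37]
Append remaining from left: [39]. Merged: [6, 8, 14, 27, 27, 28, 28, 30, 33, 37, 39]

Final merged array: [6, 8, 14, 27, 27, 28, 28, 30, 33, 37, 39]
Total comparisons: 10

The merged array is [6, 8, 14, 27, 27, 28, 28, 30, 33, 37, 39], requiring 10 comparisons. The merge step runs in O(n) time where n is the total number of elements.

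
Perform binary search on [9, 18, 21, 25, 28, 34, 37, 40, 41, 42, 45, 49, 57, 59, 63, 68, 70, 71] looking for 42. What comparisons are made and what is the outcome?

Binary search for 42 in [9, 18, 21, 25, 28, 34, 37, 40, 41, 42, 45, 49, 57, 59, 63, 68, 70, 71]:

lo=0, hi=17, mid=8, arr[mid]=41 -> 41 < 42, search right half
lo=9, hi=17, mid=13, arr[mid]=59 -> 59 > 42, search left half
lo=9, hi=12, mid=10, arr[mid]=45 -> 45 > 42, search left half
lo=9, hi=9, mid=9, arr[mid]=42 -> Found target at index 9!

Binary search finds 42 at index 9 after 4 comparisons. The search repeatedly halves the search space by comparing with the middle element.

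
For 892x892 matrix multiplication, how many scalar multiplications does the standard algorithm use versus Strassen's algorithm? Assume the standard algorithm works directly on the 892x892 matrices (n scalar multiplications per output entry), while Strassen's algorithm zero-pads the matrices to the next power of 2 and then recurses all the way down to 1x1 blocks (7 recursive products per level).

Matrix multiplication for 892x892 matrices:

Strassen's algorithm requires power-of-2 dimensions. Pad 892x892 to 1024x1024 (next power of 2).

Standard algorithm: 892^3 = 709732288 multiplications
Strassen's algorithm: 7^(log2(1024)) = 7^10 = 282475249 multiplications
Savings: 709732288 - 282475249 = 427257039 multiplications

Standard: 709732288 multiplications (892^3). Strassen: 282475249 multiplications (7^10, after padding to 1024x1024). Strassen reduces 8 recursive multiplications to 7 at each level.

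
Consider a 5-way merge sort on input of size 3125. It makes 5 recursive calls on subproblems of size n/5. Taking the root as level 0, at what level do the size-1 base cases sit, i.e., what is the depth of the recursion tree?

For divide and conquer with division factor 5:

Problem sizes at each level:
Level 0: 3125
Level 1: 625
Level 2: 125
Level 3: 25
Level 4: 5
Level 5: 1

The root is level 0 and the size-1 base case is level 5 (the tree spans levels 0 through 5, i.e. 6 levels counting the root), so the depth is the number of divisions: log_5(3125) = 5

The recursion tree depth is log_5(3125) = 5. At each level, the problem size is divided by 5, so it takes 5 divisions to reduce to a base case of size 1. The algorithm makes 5 recursive calls at each level.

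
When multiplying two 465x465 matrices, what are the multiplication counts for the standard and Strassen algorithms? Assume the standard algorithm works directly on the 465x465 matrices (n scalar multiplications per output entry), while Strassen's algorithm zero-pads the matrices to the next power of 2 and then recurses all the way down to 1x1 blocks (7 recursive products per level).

Matrix multiplication for 465x465 matrices:

Strassen's algorithm requires power-of-2 dimensions. Pad 465x465 to 512x512 (next power of 2).

Standard algorithm: 465^3 = 100544625 multiplications
Strassen's algorithm: 7^(log2(512)) = 7^9 = 40353607 multiplications
Savings: 100544625 - 40353607 = 60191018 multiplications

Standard: 100544625 multiplications (465^3). Strassen: 40353607 multiplications (7^9, after padding to 512x512). Strassen reduces 8 recursive multiplications to 7 at each level.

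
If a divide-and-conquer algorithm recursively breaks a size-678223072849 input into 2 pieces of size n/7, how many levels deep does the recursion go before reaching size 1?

For divide and conquer with division factor 7:

Problem sizes at each level:
Level 0: 678223072849
Level 1: 96889010407
Level 2: 13841287201
Level 3: 1977326743
Level 4: 282475249
Level 5: 40353607
Level 6: 5764801
Level 7: 823543
Level 8: 117649
Level 9: 16807
Level 10: 2401
Level 11: 343
Level 12: 49
Level 13: 7
Level 14: 1

The root is level 0 and the size-1 base case is level 14 (the tree spans levels 0 through 14, i.e. 15 levels counting the root), so the depth is the number of divisions: log_7(678223072849) = 14

The recursion tree depth is log_7(678223072849) = 14. At each level, the problem size is divided by 7, so it takes 14 divisions to reduce to a base case of size 1. The algorithm makes 2 recursive calls at each level.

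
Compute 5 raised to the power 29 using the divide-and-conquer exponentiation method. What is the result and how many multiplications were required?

Computing 5^29 by squaring (build up from 5^1; each line after the first costs one multiplication):

5^1 = 5
5^2 = (5^1)^2 = 5^2 = 25
5^3 = 5 * 5^2 = 5 * 25 = 125
5^6 = (5^3)^2 = 125^2 = 15625
5^7 = 5 * 5^6 = 5 * 15625 = 78125
5^14 = (5^7)^2 = 78125^2 = 6103515625
5^28 = (5^14)^2 = 6103515625^2 = 37252902984619140625
5^29 = 5 * 5^28 = 5 * 37252902984619140625 = 186264514923095703125

Result: 186264514923095703125
Multiplications needed: 7 (7 lines after 5^1)

5^29 = 186264514923095703125. Using exponentiation by squaring, this requires 7 multiplications. The key idea: if the exponent is even, square the half-power; if odd, multiply by the base once.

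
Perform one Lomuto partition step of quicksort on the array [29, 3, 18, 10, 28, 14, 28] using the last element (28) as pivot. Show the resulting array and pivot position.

Lomuto partition with pivot = 28:

Initial array: [29, 3, 18, 10, 28, 14, 28]

arr[0]=29 > 28: no swap
arr[1]=3 <= 28: swap with position 0, array becomes [3, 29, 18, 10, 28, 14, 28]
arr[2]=18 <= 28: swap with position 1, array becomes [3, 18, 29, 10, 28, 14, 28]
arr[3]=10 <= 28: swap with position 2, array becomes [3, 18, 10, 29, 28, 14, 28]
arr[4]=28 <= 28: swap with position 3, array becomes [3, 18, 10, 28, 29, 14, 28]
arr[5]=14 <= 28: swap with position 4, array becomes [3, 18, 10, 28, 14, 29, 28]

Place pivot at position 5: [3, 18, 10, 28, 14, 28, 29]
Pivot position: 5

After partitioning with pivot 28, the array becomes [3, 18, 10, 28, 14, 28, 29]. The pivot is placed at index 5. All elements to the left of the pivot are <= 28, and all elements to the right are > 28.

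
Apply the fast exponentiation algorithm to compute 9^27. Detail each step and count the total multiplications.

Computing 9^27 by squaring (build up from 9^1; each line after the first costs one multiplication):

9^1 = 9
9^2 = (9^1)^2 = 9^2 = 81
9^3 = 9 * 9^2 = 9 * 81 = 729
9^6 = (9^3)^2 = 729^2 = 531441
9^12 = (9^6)^2 = 531441^2 = 282429536481
9^13 = 9 * 9^12 = 9 * 282429536481 = 2541865828329
9^26 = (9^13)^2 = 2541865828329^2 = 6461081889226673298932241
9^27 = 9 * 9^26 = 9 * 6461081889226673298932241 = 58149737003040059690390169

Result: 58149737003040059690390169
Multiplications needed: 7 (7 lines after 9^1)

9^27 = 58149737003040059690390169. Using exponentiation by squaring, this requires 7 multiplications. The key idea: if the exponent is even, square the half-power; if odd, multiply by the base once.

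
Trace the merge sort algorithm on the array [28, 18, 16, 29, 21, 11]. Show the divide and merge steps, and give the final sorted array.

Merge sort trace:

Split: [28, 18, 16, 29, 21, 11] -> [28, 18, 16] and [29, 21, 11]
  Split: [28, 18, 16] -> [28] and [18, 16]
    Split: [18, 16] -> [18] and [16]
    Merge: [18] + [16] -> [16, 18]
  Merge: [28] + [16, 18] -> [16, 18, 28]
  Split: [29, 21, 11] -> [29] and [21, 11]
    Split: [21, 11] -> [21] and [11]
    Merge: [21] + [11] -> [11, 21]
  Merge: [29] + [11, 21] -> [11, 21, 29]
Merge: [16, 18, 28] + [11, 21, 29] -> [11, 16, 18, 21, 28, 29]

Final sorted array: [11, 16, 18, 21, 28, 29]

The merge sort proceeds by recursively splitting the array and merging sorted halves.
After all merges, the sorted array is [11, 16, 18, 21, 28, 29].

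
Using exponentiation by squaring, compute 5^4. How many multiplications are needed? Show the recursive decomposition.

Computing 5^4 by squaring (build up from 5^1; each line after the first costs one multiplication):

5^1 = 5
5^2 = (5^1)^2 = 5^2 = 25
5^4 = (5^2)^2 = 25^2 = 625

Result: 625
Multiplications needed: 2 (2 lines after 5^1)

5^4 = 625. Using exponentiation by squaring, this requires 2 multiplications. The key idea: if the exponent is even, square the half-power; if odd, multiply by the base once.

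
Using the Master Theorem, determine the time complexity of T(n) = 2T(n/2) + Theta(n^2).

Master Theorem for T(n) = 2T(n/2) + O(n^2):

a = 2, b = 2, c = 2
log_b(a) = log_2(2) = 1.0000

Case 3: c = 2 > log_2(2) = 1.0000
T(n) = O(n^2) = O(n^2)

For T(n) = 2T(n/2) + O(n^2): log_2(2) = 1.0000. This is Case 3 of the Master Theorem (c > log_b(a), work dominated by root), giving O(n^2).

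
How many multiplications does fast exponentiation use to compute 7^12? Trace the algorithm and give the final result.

Computing 7^12 by squaring (build up from 7^1; each line after the first costs one multiplication):

7^1 = 7
7^2 = (7^1)^2 = 7^2 = 49
7^3 = 7 * 7^2 = 7 * 49 = 343
7^6 = (7^3)^2 = 343^2 = 117649
7^12 = (7^6)^2 = 117649^2 = 13841287201

Result: 13841287201
Multiplications needed: 4 (4 lines after 7^1)

7^12 = 13841287201. Using exponentiation by squaring, this requires 4 multiplications. The key idea: if the exponent is even, square the half-power; if odd, multiply by the base once.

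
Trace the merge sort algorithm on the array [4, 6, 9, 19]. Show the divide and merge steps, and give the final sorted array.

Merge sort trace:

Split: [4, 6, 9, 19] -> [4, 6] and [9, 19]
  Split: [4, 6] -> [4] and [6]
  Merge: [4] + [6] -> [4, 6]
  Split: [9, 19] -> [9] and [19]
  Merge: [9] + [19] -> [9, 19]
Merge: [4, 6] + [9, 19] -> [4, 6, 9, 19]

Final sorted array: [4, 6, 9, 19]

The merge sort proceeds by recursively splitting the array and merging sorted halves.
After all merges, the sorted array is [4, 6, 9, 19].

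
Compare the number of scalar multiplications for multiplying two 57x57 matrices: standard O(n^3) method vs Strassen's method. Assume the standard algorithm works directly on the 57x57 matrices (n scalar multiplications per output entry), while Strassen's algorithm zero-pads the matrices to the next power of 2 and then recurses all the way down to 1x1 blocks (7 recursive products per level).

Matrix multiplication for 57x57 matrices:

Strassen's algorithm requires power-of-2 dimensions. Pad 57x57 to 64x64 (next power of 2).

Standard algorithm: 57^3 = 185193 multiplications
Strassen's algorithm: 7^(log2(64)) = 7^6 = 117649 multiplications
Savings: 185193 - 117649 = 67544 multiplications

Standard: 185193 multiplications (57^3). Strassen: 117649 multiplications (7^6, after padding to 64x64). Strassen reduces 8 recursive multiplications to 7 at each level.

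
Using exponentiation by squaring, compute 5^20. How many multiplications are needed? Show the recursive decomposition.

Computing 5^20 by squaring (build up from 5^1; each line after the first costs one multiplication):

5^1 = 5
5^2 = (5^1)^2 = 5^2 = 25
5^4 = (5^2)^2 = 25^2 = 625
5^5 = 5 * 5^4 = 5 * 625 = 3125
5^10 = (5^5)^2 = 3125^2 = 9765625
5^20 = (5^10)^2 = 9765625^2 = 95367431640625

Result: 95367431640625
Multiplications needed: 5 (5 lines after 5^1)

5^20 = 95367431640625. Using exponentiation by squaring, this requires 5 multiplications. The key idea: if the exponent is even, square the half-power; if odd, multiply by the base once.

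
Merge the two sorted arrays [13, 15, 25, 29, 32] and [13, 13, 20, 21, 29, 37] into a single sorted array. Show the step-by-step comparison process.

Merging process:

Compare 13 vs 13: take 13 from left. Merged: [13]
Compare 15 vs 13: take 13 from right. Merged: [13, 13]
Compare 15 vs 13: take 13 from right. Merged: [13, 13, 13]
Compare 15 vs 20: take 15 from left. Merged: [13, 13, 13, 15]
Compare 25 vs 20: take 20 from right. Merged: [13, 13, 13, 15, 20]
Compare 25 vs 21: take 21 from right. Merged: [13, 13, 13, 15, 20, 21]
Compare 25 vs 29: take 25 from left. Merged: [13, 13, 13, 15, 20, 21, 25]
Compare 29 vs 29: take 29 from left. Merged: [13, 13, 13, 15, 20, 21, 25, 29]
Compare 32 vs 29: take 29 from right. Merged: [13, 13, 13, 15, 20, 21, 25, 29, 29]
Compare 32 vs 37: take 32 from left. Merged: [13, 13, 13, 15, 20, 21, 25, 29, 29, 32]
Append remaining from right: [37]. Merged: [13, 13, 13, 15, 20, 21, 25, 29, 29, 32, 37]

Final merged array: [13, 13, 13, 15, 20, 21, 25, 29, 29, 32, 37]
Total comparisons: 10

The merged array is [13, 13, 13, 15, 20, 21, 25, 29, 29, 32, 37], requiring 10 comparisons. The merge step runs in O(n) time where n is the total number of elements.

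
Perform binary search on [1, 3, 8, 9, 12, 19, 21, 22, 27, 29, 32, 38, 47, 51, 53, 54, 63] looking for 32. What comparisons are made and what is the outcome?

Binary search for 32 in [1, 3, 8, 9, 12, 19, 21, 22, 27, 29, 32, 38, 47, 51, 53, 54, 63]:

lo=0, hi=16, mid=8, arr[mid]=27 -> 27 < 32, search right half
lo=9, hi=16, mid=12, arr[mid]=47 -> 47 > 32, search left half
lo=9, hi=11, mid=10, arr[mid]=32 -> Found target at index 10!

Binary search finds 32 at index 10 after 3 comparisons. The search repeatedly halves the search space by comparing with the middle element.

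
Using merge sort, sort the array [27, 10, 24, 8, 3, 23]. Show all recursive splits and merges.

Merge sort trace:

Split: [27, 10, 24, 8, 3, 23] -> [27, 10, 24] and [8, 3, 23]
  Split: [27, 10, 24] -> [27] and [10, 24]
    Split: [10, 24] -> [10] and [24]
    Merge: [10] + [24] -> [10, 24]
  Merge: [27] + [10, 24] -> [10, 24, 27]
  Split: [8, 3, 23] -> [8] and [3, 23]
    Split: [3, 23] -> [3] and [23]
    Merge: [3] + [23] -> [3, 23]
  Merge: [8] + [3, 23] -> [3, 8, 23]
Merge: [10, 24, 27] + [3, 8, 23] -> [3, 8, 10, 23, 24, 27]

Final sorted array: [3, 8, 10, 23, 24, 27]

The merge sort proceeds by recursively splitting the array and merging sorted halves.
After all merges, the sorted array is [3, 8, 10, 23, 24, 27].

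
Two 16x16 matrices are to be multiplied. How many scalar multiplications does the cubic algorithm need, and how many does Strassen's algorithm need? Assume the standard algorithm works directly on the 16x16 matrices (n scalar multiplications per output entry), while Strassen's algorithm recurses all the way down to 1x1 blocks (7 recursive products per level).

Matrix multiplication for 16x16 matrices:

Standard algorithm: 16^3 = 4096 multiplications
Strassen's algorithm: 7^(log2(16)) = 7^4 = 2401 multiplications
Savings: 4096 - 2401 = 1695 multiplications

Standard: 4096 multiplications (16^3). Strassen: 2401 multiplications (7^4). Strassen reduces 8 recursive multiplications to 7 at each level.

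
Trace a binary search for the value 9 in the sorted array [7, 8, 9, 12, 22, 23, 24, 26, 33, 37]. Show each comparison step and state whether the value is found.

Binary search for 9 in [7, 8, 9, 12, 22, 23, 24, 26, 33, 37]:

lo=0, hi=9, mid=4, arr[mid]=22 -> 22 > 9, search left half
lo=0, hi=3, mid=1, arr[mid]=8 -> 8 < 9, search right half
lo=2, hi=3, mid=2, arr[mid]=9 -> Found target at index 2!

Binary search finds 9 at index 2 after 3 comparisons. The search repeatedly halves the search space by comparing with the middle element.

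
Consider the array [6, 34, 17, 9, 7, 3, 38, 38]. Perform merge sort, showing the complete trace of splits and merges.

Merge sort trace:

Split: [6, 34, 17, 9, 7, 3, 38, 38] -> [6, 34, 17, 9] and [7, 3, 38, 38]
  Split: [6, 34, 17, 9] -> [6, 34] and [17, 9]
    Split: [6, 34] -> [6] and [34]
    Merge: [6] + [34] -> [6, 34]
    Split: [17, 9] -> [17] and [9]
    Merge: [17] + [9] -> [9, 17]
  Merge: [6, 34] + [9, 17] -> [6, 9, 17, 34]
  Split: [7, 3, 38, 38] -> [7, 3] and [38, 38]
    Split: [7, 3] -> [7] and [3]
    Merge: [7] + [3] -> [3, 7]
    Split: [38, 38] -> [38] and [38]
    Merge: [38] + [38] -> [38, 38]
  Merge: [3, 7] + [38, 38] -> [3, 7, 38, 38]
Merge: [6, 9, 17, 34] + [3, 7, 38, 38] -> [3, 6, 7, 9, 17, 34, 38, 38]

Final sorted array: [3, 6, 7, 9, 17, 34, 38, 38]

The merge sort proceeds by recursively splitting the array and merging sorted halves.
After all merges, the sorted array is [3, 6, 7, 9, 17, 34, 38, 38].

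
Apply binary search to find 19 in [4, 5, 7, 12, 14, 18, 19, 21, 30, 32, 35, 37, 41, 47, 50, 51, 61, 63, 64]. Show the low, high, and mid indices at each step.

Binary search for 19 in [4, 5, 7, 12, 14, 18, 19, 21, 30, 32, 35, 37, 41, 47, 50, 51, 61, 63, 64]:

lo=0, hi=18, mid=9, arr[mid]=32 -> 32 > 19, search left half
lo=0, hi=8, mid=4, arr[mid]=14 -> 14 < 19, search right half
lo=5, hi=8, mid=6, arr[mid]=19 -> Found target at index 6!

Binary search finds 19 at index 6 after 3 comparisons. The search repeatedly halves the search space by comparing with the middle element.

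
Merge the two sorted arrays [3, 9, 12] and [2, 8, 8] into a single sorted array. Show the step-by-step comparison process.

Merging process:

Compare 3 vs 2: take 2 from right. Merged: [2]
Compare 3 vs 8: take 3 from left. Merged: [2, 3]
Compare 9 vs 8: take 8 from right. Merged: [2, 3, 8]
Compare 9 vs 8: take 8 from right. Merged: [2, 3, 8, 8]
Append remaining from left: [9, 12]. Merged: [2, 3, 8, 8, 9, 12]

Final merged array: [2, 3, 8, 8, 9, 12]
Total comparisons: 4

The merged array is [2, 3, 8, 8, 9, 12], requiring 4 comparisons. The merge step runs in O(n) time where n is the total number of elements.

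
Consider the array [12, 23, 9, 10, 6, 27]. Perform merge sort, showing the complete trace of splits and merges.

Merge sort trace:

Split: [12, 23, 9, 10, 6, 27] -> [12, 23, 9] and [10, 6, 27]
  Split: [12, 23, 9] -> [12] and [23, 9]
    Split: [23, 9] -> [23] and [9]
    Merge: [23] + [9] -> [9, 23]
  Merge: [12] + [9, 23] -> [9, 12, 23]
  Split: [10, 6, 27] -> [10] and [6, 27]
    Split: [6, 27] -> [6] and [27]
    Merge: [6] + [27] -> [6, 27]
  Merge: [10] + [6, 27] -> [6, 10, 27]
Merge: [9, 12, 23] + [6, 10, 27] -> [6, 9, 10, 12, 23, 27]

Final sorted array: [6, 9, 10, 12, 23, 27]

The merge sort proceeds by recursively splitting the array and merging sorted halves.
After all merges, the sorted array is [6, 9, 10, 12, 23, 27].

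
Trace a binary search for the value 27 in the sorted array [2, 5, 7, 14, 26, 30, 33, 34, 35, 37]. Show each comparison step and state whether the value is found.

Binary search for 27 in [2, 5, 7, 14, 26, 30, 33, 34, 35, 37]:

lo=0, hi=9, mid=4, arr[mid]=26 -> 26 < 27, search right half
lo=5, hi=9, mid=7, arr[mid]=34 -> 34 > 27, search left half
lo=5, hi=6, mid=5, arr[mid]=30 -> 30 > 27, search left half
lo=5 > hi=4, target 27 not found

Binary search determines that 27 is not in the array after 3 comparisons. The search space was exhausted without finding the target.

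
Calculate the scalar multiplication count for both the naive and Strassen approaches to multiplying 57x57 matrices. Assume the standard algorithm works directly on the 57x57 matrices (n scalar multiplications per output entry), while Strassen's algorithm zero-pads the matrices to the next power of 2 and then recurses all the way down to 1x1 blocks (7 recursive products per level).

Matrix multiplication for 57x57 matrices:

Strassen's algorithm requires power-of-2 dimensions. Pad 57x57 to 64x64 (next power of 2).

Standard algorithm: 57^3 = 185193 multiplications
Strassen's algorithm: 7^(log2(64)) = 7^6 = 117649 multiplications
Savings: 185193 - 117649 = 67544 multiplications

Standard: 185193 multiplications (57^3). Strassen: 117649 multiplications (7^6, after padding to 64x64). Strassen reduces 8 recursive multiplications to 7 at each level.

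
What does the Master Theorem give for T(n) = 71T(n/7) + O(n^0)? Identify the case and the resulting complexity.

Master Theorem for T(n) = 71T(n/7) + O(n^0):

a = 71, b = 7, c = 0
log_b(a) = log_7(71) = 2.1906

Case 1: c = 0 < log_7(71) = 2.1906
T(n) = O(n^(log_7 71))

For T(n) = 71T(n/7) + O(n^0): log_7(71) = 2.1906. This is Case 1 of the Master Theorem (c < log_b(a), work dominated by leaves), giving O(n^(log_7 71)).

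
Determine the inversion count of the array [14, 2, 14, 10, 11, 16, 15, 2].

Finding inversions in [14, 2, 14, 10, 11, 16, 15, 2]:

(0, 1): arr[0]=14 > arr[1]=2
(0, 3): arr[0]=14 > arr[3]=10
(0, 4): arr[0]=14 > arr[4]=11
(0, 7): arr[0]=14 > arr[7]=2
(2, 3): arr[2]=14 > arr[3]=10
(2, 4): arr[2]=14 > arr[4]=11
(2, 7): arr[2]=14 > arr[7]=2
(3, 7): arr[3]=10 > arr[7]=2
(4, 7): arr[4]=11 > arr[7]=2
(5, 6): arr[5]=16 > arr[6]=15
(5, 7): arr[5]=16 > arr[7]=2
(6, 7): arr[6]=15 > arr[7]=2

Total inversions: 12

The array has 12 inversion(s): (0,1), (0,3), (0,4), (0,7), (2,3), (2,4), (2,7), (3,7), (4,7), (5,6), (5,7), (6,7). Each pair (i,j) satisfies i < j and arr[i] > arr[j].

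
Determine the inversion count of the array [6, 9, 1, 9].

Finding inversions in [6, 9, 1, 9]:

(0, 2): arr[0]=6 > arr[2]=1
(1, 2): arr[1]=9 > arr[2]=1

Total inversions: 2

The array has 2 inversion(s): (0,2), (1,2). Each pair (i,j) satisfies i < j and arr[i] > arr[j].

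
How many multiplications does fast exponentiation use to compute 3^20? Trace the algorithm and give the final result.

Computing 3^20 by squaring (build up from 3^1; each line after the first costs one multiplication):

3^1 = 3
3^2 = (3^1)^2 = 3^2 = 9
3^4 = (3^2)^2 = 9^2 = 81
3^5 = 3 * 3^4 = 3 * 81 = 243
3^10 = (3^5)^2 = 243^2 = 59049
3^20 = (3^10)^2 = 59049^2 = 3486784401

Result: 3486784401
Multiplications needed: 5 (5 lines after 3^1)

3^20 = 3486784401. Using exponentiation by squaring, this requires 5 multiplications. The key idea: if the exponent is even, square the half-power; if odd, multiply by the base once.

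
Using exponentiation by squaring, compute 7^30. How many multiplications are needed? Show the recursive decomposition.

Computing 7^30 by squaring (build up from 7^1; each line after the first costs one multiplication):

7^1 = 7
7^2 = (7^1)^2 = 7^2 = 49
7^3 = 7 * 7^2 = 7 * 49 = 343
7^6 = (7^3)^2 = 343^2 = 117649
7^7 = 7 * 7^6 = 7 * 117649 = 823543
7^14 = (7^7)^2 = 823543^2 = 678223072849
7^15 = 7 * 7^14 = 7 * 678223072849 = 4747561509943
7^30 = (7^15)^2 = 4747561509943^2 = 22539340290692258087863249

Result: 22539340290692258087863249
Multiplications needed: 7 (7 lines after 7^1)

7^30 = 22539340290692258087863249. Using exponentiation by squaring, this requires 7 multiplications. The key idea: if the exponent is even, square the half-power; if odd, multiply by the base once.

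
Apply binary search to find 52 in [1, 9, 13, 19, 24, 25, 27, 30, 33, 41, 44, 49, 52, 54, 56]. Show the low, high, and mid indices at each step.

Binary search for 52 in [1, 9, 13, 19, 24, 25, 27, 30, 33, 41, 44, 49, 52, 54, 56]:

lo=0, hi=14, mid=7, arr[mid]=30 -> 30 < 52, search right half
lo=8, hi=14, mid=11, arr[mid]=49 -> 49 < 52, search right half
lo=12, hi=14, mid=13, arr[mid]=54 -> 54 > 52, search left half
lo=12, hi=12, mid=12, arr[mid]=52 -> Found target at index 12!

Binary search finds 52 at index 12 after 4 comparisons. The search repeatedly halves the search space by comparing with the middle element.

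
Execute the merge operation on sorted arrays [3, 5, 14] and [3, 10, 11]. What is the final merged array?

Merging process:

Compare 3 vs 3: take 3 from left. Merged: [3]
Compare 5 vs 3: take 3 from right. Merged: [3, 3]
Compare 5 vs 10: take 5 from left. Merged: [3, 3, 5]
Compare 14 vs 10: take 10 from right. Merged: [3, 3, 5, 10]
Compare 14 vs 11: take 11 from right. Merged: [3, 3, 5, 10, 11]
Append remaining from left: [14]. Merged: [3, 3, 5, 10, 11, 14]

Final merged array: [3, 3, 5, 10, 11, 14]
Total comparisons: 5

The merged array is [3, 3, 5, 10, 11, 14], requiring 5 comparisons. The merge step runs in O(n) time where n is the total number of elements.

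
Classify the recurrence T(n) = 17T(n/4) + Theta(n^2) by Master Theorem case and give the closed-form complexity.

Master Theorem for T(n) = 17T(n/4) + O(n^2):

a = 17, b = 4, c = 2
log_b(a) = log_4(17) = 2.0437

Case 1: c = 2 < log_4(17) = 2.0437
T(n) = O(n^(log_4 17))

For T(n) = 17T(n/4) + O(n^2): log_4(17) = 2.0437. This is Case 1 of the Master Theorem (c < log_b(a), work dominated by leaves), giving O(n^(log_4 17)).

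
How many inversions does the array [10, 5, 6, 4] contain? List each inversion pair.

Finding inversions in [10, 5, 6, 4]:

(0, 1): arr[0]=10 > arr[1]=5
(0, 2): arr[0]=10 > arr[2]=6
(0, 3): arr[0]=10 > arr[3]=4
(1, 3): arr[1]=5 > arr[3]=4
(2, 3): arr[2]=6 > arr[3]=4

Total inversions: 5

The array has 5 inversion(s): (0,1), (0,2), (0,3), (1,3), (2,3). Each pair (i,j) satisfies i < j and arr[i] > arr[j].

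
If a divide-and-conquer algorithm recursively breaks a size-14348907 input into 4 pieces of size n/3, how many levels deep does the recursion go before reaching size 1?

For divide and conquer with division factor 3:

Problem sizes at each level:
Level 0: 14348907
Level 1: 4782969
Level 2: 1594323
Level 3: 531441
Level 4: 177147
Level 5: 59049
Level 6: 19683
Level 7: 6561
Level 8: 2187
Level 9: 729
Level 10: 243
Level 11: 81
Level 12: 27
Level 13: 9
Level 14: 3
Level 15: 1

The root is level 0 and the size-1 base case is level 15 (the tree spans levels 0 through 15, i.e. 16 levels counting the root), so the depth is the number of divisions: log_3(14348907) = 15

The recursion tree depth is log_3(14348907) = 15. At each level, the problem size is divided by 3, so it takes 15 divisions to reduce to a base case of size 1. The algorithm makes 4 recursive calls at each level.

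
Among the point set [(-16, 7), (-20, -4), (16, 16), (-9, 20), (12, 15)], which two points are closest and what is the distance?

Computing all pairwise distances among 5 points:

d((-16, 7), (-20, -4)) = 11.7047
d((-16, 7), (16, 16)) = 33.2415
d((-16, 7), (-9, 20)) = 14.7648
d((-16, 7), (12, 15)) = 29.1204
d((-20, -4), (16, 16)) = 41.1825
d((-20, -4), (-9, 20)) = 26.4008
d((-20, -4), (12, 15)) = 37.2156
d((16, 16), (-9, 20)) = 25.318
d((16, 16), (12, 15)) = 4.1231 <-- minimum
d((-9, 20), (12, 15)) = 21.587

Closest pair: (16, 16) and (12, 15) with distance 4.1231

The closest pair is (16, 16) and (12, 15) with Euclidean distance 4.1231. For 5 points, brute-force pairwise comparison is shown above. For large n, the divide-and-conquer algorithm (sort by x, recurse on halves, check the dividing strip) achieves O(n log n).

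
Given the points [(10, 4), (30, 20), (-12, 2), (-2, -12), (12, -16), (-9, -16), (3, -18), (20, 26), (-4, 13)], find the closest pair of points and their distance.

Computing all pairwise distances among 9 points:

d((10, 4), (30, 20)) = 25.6125
d((10, 4), (-12, 2)) = 22.0907
d((10, 4), (-2, -12)) = 20.0
d((10, 4), (12, -16)) = 20.0998
d((10, 4), (-9, -16)) = 27.5862
d((10, 4), (3, -18)) = 23.0868
d((10, 4), (20, 26)) = 24.1661
d((10, 4), (-4, 13)) = 16.6433
d((30, 20), (-12, 2)) = 45.6946
d((30, 20), (-2, -12)) = 45.2548
d((30, 20), (12, -16)) = 40.2492
d((30, 20), (-9, -16)) = 53.0754
d((30, 20), (3, -18)) = 46.6154
d((30, 20), (20, 26)) = 11.6619
d((30, 20), (-4, 13)) = 34.7131
d((-12, 2), (-2, -12)) = 17.2047
d((-12, 2), (12, -16)) = 30.0
d((-12, 2), (-9, -16)) = 18.2483
d((-12, 2), (3, -18)) = 25.0
d((-12, 2), (20, 26)) = 40.0
d((-12, 2), (-4, 13)) = 13.6015
d((-2, -12), (12, -16)) = 14.5602
d((-2, -12), (-9, -16)) = 8.0623
d((-2, -12), (3, -18)) = 7.8102 <-- minimum
d((-2, -12), (20, 26)) = 43.909
d((-2, -12), (-4, 13)) = 25.0799
d((12, -16), (-9, -16)) = 21.0
d((12, -16), (3, -18)) = 9.2195
d((12, -16), (20, 26)) = 42.7551
d((12, -16), (-4, 13)) = 33.121
d((-9, -16), (3, -18)) = 12.1655
d((-9, -16), (20, 26)) = 51.0392
d((-9, -16), (-4, 13)) = 29.4279
d((3, -18), (20, 26)) = 47.1699
d((3, -18), (-4, 13)) = 31.7805
d((20, 26), (-4, 13)) = 27.2947

Closest pair: (-2, -12) and (3, -18) with distance 7.8102

The closest pair is (-2, -12) and (3, -18) with Euclidean distance 7.8102. For 9 points, brute-force pairwise comparison is shown above. For large n, the divide-and-conquer algorithm (sort by x, recurse on halves, check the dividing strip) achieves O(n log n).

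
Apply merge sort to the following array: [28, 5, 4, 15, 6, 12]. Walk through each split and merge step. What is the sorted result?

Merge sort trace:

Split: [28, 5, 4, 15, 6, 12] -> [28, 5, 4] and [15, 6, 12]
  Split: [28, 5, 4] -> [28] and [5, 4]
    Split: [5, 4] -> [5] and [4]
    Merge: [5] + [4] -> [4, 5]
  Merge: [28] + [4, 5] -> [4, 5, 28]
  Split: [15, 6, 12] -> [15] and [6, 12]
    Split: [6, 12] -> [6] and [12]
    Merge: [6] + [12] -> [6, 12]
  Merge: [15] + [6, 12] -> [6, 12, 15]
Merge: [4, 5, 28] + [6, 12, 15] -> [4, 5, 6, 12, 15, 28]

Final sorted array: [4, 5, 6, 12, 15, 28]

The merge sort proceeds by recursively splitting the array and merging sorted halves.
After all merges, the sorted array is [4, 5, 6, 12, 15, 28].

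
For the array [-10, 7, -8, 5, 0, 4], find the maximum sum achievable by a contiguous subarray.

Using Kadane's algorithm on [-10, 7, -8, 5, 0, 4]:

Scanning through the array:
Position 1 (value 7): max_ending_here = 7, max_so_far = 7
Position 2 (value -8): max_ending_here = -1, max_so_far = 7
Position 3 (value 5): max_ending_here = 5, max_so_far = 7
Position 4 (value 0): max_ending_here = 5, max_so_far = 7
Position 5 (value 4): max_ending_here = 9, max_so_far = 9

Maximum subarray: [5, 0, 4]
Maximum sum: 9

The maximum subarray is [5, 0, 4] with sum 9. This subarray runs from index 3 to index 5.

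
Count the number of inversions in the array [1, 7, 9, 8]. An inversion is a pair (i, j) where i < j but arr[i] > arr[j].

Finding inversions in [1, 7, 9, 8]:

(2, 3): arr[2]=9 > arr[3]=8

Total inversions: 1

The array has 1 inversion(s): (2,3). Each pair (i,j) satisfies i < j and arr[i] > arr[j].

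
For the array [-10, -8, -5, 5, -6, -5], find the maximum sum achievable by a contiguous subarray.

Using Kadane's algorithm on [-10, -8, -5, 5, -6, -5]:

Scanning through the array:
Position 1 (value -8): max_ending_here = -8, max_so_far = -8
Position 2 (value -5): max_ending_here = -5, max_so_far = -5
Position 3 (value 5): max_ending_here = 5, max_so_far = 5
Position 4 (value -6): max_ending_here = -1, max_so_far = 5
Position 5 (value -5): max_ending_here = -5, max_so_far = 5

Maximum subarray: [5]
Maximum sum: 5

The maximum subarray is [5] with sum 5. This subarray runs from index 3 to index 3.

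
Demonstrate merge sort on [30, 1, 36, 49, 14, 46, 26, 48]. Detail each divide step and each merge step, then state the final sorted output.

Merge sort trace:

Split: [30, 1, 36, 49, 14, 46, 26, 48] -> [30, 1, 36, 49] and [14, 46, 26, 48]
  Split: [30, 1, 36, 49] -> [30, 1] and [36, 49]
    Split: [30, 1] -> [30] and [1]
    Merge: [30] + [1] -> [1, 30]
    Split: [36, 49] -> [36] and [49]
    Merge: [36] + [49] -> [36, 49]
  Merge: [1, 30] + [36, 49] -> [1, 30, 36, 49]
  Split: [14, 46, 26, 48] -> [14, 46] and [26, 48]
    Split: [14, 46] -> [14] and [46]
    Merge: [14] + [46] -> [14, 46]
    Split: [26, 48] -> [26] and [48]
    Merge: [26] + [48] -> [26, 48]
  Merge: [14, 46] + [26, 48] -> [14, 26, 46, 48]
Merge: [1, 30, 36, 49] + [14, 26, 46, 48] -> [1, 14, 26, 30, 36, 46, 48, 49]

Final sorted array: [1, 14, 26, 30, 36, 46, 48, 49]

The merge sort proceeds by recursively splitting the array and merging sorted halves.
After all merges, the sorted array is [1, 14, 26, 30, 36, 46, 48, 49].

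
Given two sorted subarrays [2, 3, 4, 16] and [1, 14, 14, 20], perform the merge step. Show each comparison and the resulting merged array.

Merging process:

Compare 2 vs 1: take 1 from right. Merged: [1]
Compare 2 vs 14: take 2 from left. Merged: [1, 2]
Compare 3 vs 14: take 3 from left. Merged: [1, 2, 3]
Compare 4 vs 14: take 4 from left. Merged: [1, 2, 3, 4]
Compare 16 vs 14: take 14 from right. Merged: [1, 2, 3, 4, 14]
Compare 16 vs 14: take 14 from right. Merged: [1, 2, 3, 4, 14, 14]
Compare 16 vs 20: take 16 from left. Merged: [1, 2, 3, 4, 14, 14, 16]
Append remaining from right: [20]. Merged: [1, 2, 3, 4, 14, 14, 16, 20]

Final merged array: [1, 2, 3, 4, 14, 14, 16, 20]
Total comparisons: 7

The merged array is [1, 2, 3, 4, 14, 14, 16, 20], requiring 7 comparisons. The merge step runs in O(n) time where n is the total number of elements.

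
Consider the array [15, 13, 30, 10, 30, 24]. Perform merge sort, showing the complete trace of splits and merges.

Merge sort trace:

Split: [15, 13, 30, 10, 30, 24] -> [15, 13, 30] and [10, 30, 24]
  Split: [15, 13, 30] -> [15] and [13, 30]
    Split: [13, 30] -> [13] and [30]
    Merge: [13] + [30] -> [13, 30]
  Merge: [15] + [13, 30] -> [13, 15, 30]
  Split: [10, 30, 24] -> [10] and [30, 24]
    Split: [30, 24] -> [30] and [24]
    Merge: [30] + [24] -> [24, 30]
  Merge: [10] + [24, 30] -> [10, 24, 30]
Merge: [13, 15, 30] + [10, 24, 30] -> [10, 13, 15, 24, 30, 30]

Final sorted array: [10, 13, 15, 24, 30, 30]

The merge sort proceeds by recursively splitting the array and merging sorted halves.
After all merges, the sorted array is [10, 13, 15, 24, 30, 30].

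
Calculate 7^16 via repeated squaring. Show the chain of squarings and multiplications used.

Computing 7^16 by squaring (build up from 7^1; each line after the first costs one multiplication):

7^1 = 7
7^2 = (7^1)^2 = 7^2 = 49
7^4 = (7^2)^2 = 49^2 = 2401
7^8 = (7^4)^2 = 2401^2 = 5764801
7^16 = (7^8)^2 = 5764801^2 = 33232930569601

Result: 33232930569601
Multiplications needed: 4 (4 lines after 7^1)

7^16 = 33232930569601. Using exponentiation by squaring, this requires 4 multiplications. The key idea: if the exponent is even, square the half-power; if odd, multiply by the base once.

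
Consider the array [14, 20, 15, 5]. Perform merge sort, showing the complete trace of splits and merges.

Merge sort trace:

Split: [14, 20, 15, 5] -> [14, 20] and [15, 5]
  Split: [14, 20] -> [14] and [20]
  Merge: [14] + [20] -> [14, 20]
  Split: [15, 5] -> [15] and [5]
  Merge: [15] + [5] -> [5, 15]
Merge: [14, 20] + [5, 15] -> [5, 14, 15, 20]

Final sorted array: [5, 14, 15, 20]

The merge sort proceeds by recursively splitting the array and merging sorted halves.
After all merges, the sorted array is [5, 14, 15, 20].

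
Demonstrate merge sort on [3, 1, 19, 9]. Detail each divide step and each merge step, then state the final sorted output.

Merge sort trace:

Split: [3, 1, 19, 9] -> [3, 1] and [19, 9]
  Split: [3, 1] -> [3] and [1]
  Merge: [3] + [1] -> [1, 3]
  Split: [19, 9] -> [19] and [9]
  Merge: [19] + [9] -> [9, 19]
Merge: [1, 3] + [9, 19] -> [1, 3, 9, 19]

Final sorted array: [1, 3, 9, 19]

The merge sort proceeds by recursively splitting the array and merging sorted halves.
After all merges, the sorted array is [1, 3, 9, 19].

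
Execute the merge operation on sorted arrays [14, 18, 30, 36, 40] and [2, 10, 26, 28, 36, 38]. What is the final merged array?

Merging process:

Compare 14 vs 2: take 2 from right. Merged: [2]
Compare 14 vs 10: take 10 from right. Merged: [2, 10]
Compare 14 vs 26: take 14 from left. Merged: [2, 10, 14]
Compare 18 vs 26: take 18 from left. Merged: [2, 10, 14, 18]
Compare 30 vs 26: take 26 from right. Merged: [2, 10, 14, 18, 26]
Compare 30 vs 28: take 28 from right. Merged: [2, 10, 14, 18, 26, 28]
Compare 30 vs 36: take 30 from left. Merged: [2, 10, 14, 18, 26, 28, 30]
Compare 36 vs 36: take 36 from left. Merged: [2, 10, 14, 18, 26, 28, 30, 36]
Compare 40 vs 36: take 36 from right. Merged: [2, 10, 14, 18, 26, 28, 30, 36, 36]
Compare 40 vs 38: take 38 from right. Merged: [2, 10, 14, 18, 26, 28, 30, 36, 36, 38]
Append remaining from left: [40]. Merged: [2, 10, 14, 18, 26, 28, 30, 36, 36, 38, 40]

Final merged array: [2, 10, 14, 18, 26, 28, 30, 36, 36, 38, 40]
Total comparisons: 10

The merged array is [2, 10, 14, 18, 26, 28, 30, 36, 36, 38, 40], requiring 10 comparisons. The merge step runs in O(n) time where n is the total number of elements.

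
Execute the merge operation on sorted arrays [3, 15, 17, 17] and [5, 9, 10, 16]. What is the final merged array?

Merging process:

Compare 3 vs 5: take 3 from left. Merged: [3]
Compare 15 vs 5: take 5 from right. Merged: [3, 5]
Compare 15 vs 9: take 9 from right. Merged: [3, 5, 9]
Compare 15 vs 10: take 10 from right. Merged: [3, 5, 9, 10]
Compare 15 vs 16: take 15 from left. Merged: [3, 5, 9, 10, 15]
Compare 17 vs 16: take 16 from right. Merged: [3, 5, 9, 10, 15, 16]
Append remaining from left: [17, 17]. Merged: [3, 5, 9, 10, 15, 16, 17, 17]

Final merged array: [3, 5, 9, 10, 15, 16, 17, 17]
Total comparisons: 6

The merged array is [3, 5, 9, 10, 15, 16, 17, 17], requiring 6 comparisons. The merge step runs in O(n) time where n is the total number of elements.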